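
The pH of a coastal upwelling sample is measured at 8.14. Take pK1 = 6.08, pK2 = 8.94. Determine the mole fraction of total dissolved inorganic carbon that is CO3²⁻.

α₂ = 1 / (1 + [H⁺]/K2 + [H⁺]²/(K1K2)) = 1 / (1 + 10^+0.80 + 10^-1.26)
   = 1 / (1 + 6.3096 + 0.054954) = 1/7.3645 = 0.1358

α₂ = 0.136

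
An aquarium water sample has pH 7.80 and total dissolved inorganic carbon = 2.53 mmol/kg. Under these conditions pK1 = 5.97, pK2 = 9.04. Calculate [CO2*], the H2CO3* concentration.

[CO2*] = 0.0349 mmol/kg

α₀ = 1 / (1 + K1/[H⁺] + K1K2/[H⁺]²) = 1 / (1 + 10^+1.83 + 10^+0.59)
   = 1 / (1 + 67.608 + 3.8905) = 1/72.499 = 0.01379
[CO2*] = α₀ × DIC = 0.01379 × 2.53 = 0.0349 mmol/kg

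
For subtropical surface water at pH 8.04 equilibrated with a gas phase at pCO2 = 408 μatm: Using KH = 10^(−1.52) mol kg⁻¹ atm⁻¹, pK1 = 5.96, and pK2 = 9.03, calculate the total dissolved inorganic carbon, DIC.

DIC = 1.65 mmol/kg

[CO2*] = KH · pCO2 = 10^(−1.52) × 408×10^-6 = 1.232×10^-5 mol/kg
α₀ = 1/(1 + K1/[H⁺] + K1K2/[H⁺]²) = 1/(1 + 10^+2.08 + 10^+1.09) = 0.007489
DIC = [CO2*]/α₀ = 1.232×10^-5 / 0.007489 = 1.65 mmol/kg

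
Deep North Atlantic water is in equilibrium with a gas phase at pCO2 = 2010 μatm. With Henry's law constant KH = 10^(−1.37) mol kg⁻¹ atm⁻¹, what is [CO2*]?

[CO2*] = 85.7 μmol/kg

KH = 10^(−1.37) = 4.266×10^-2 mol kg⁻¹ atm⁻¹
[CO2*] = KH · pCO2 = 4.266×10^-2 × 2010×10^-6 atm = 8.57×10^-5 mol/kg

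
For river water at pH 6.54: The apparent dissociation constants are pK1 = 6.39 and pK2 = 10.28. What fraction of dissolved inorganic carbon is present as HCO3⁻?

α₁ = 1 / (1 + [H⁺]/K1 + K2/[H⁺]) = 1 / (1 + 10^-0.15 + 10^-3.74)
   = 1 / (1 + 0.70795 + 0.00018197) = 1/1.7081 = 0.5854

α₁ = 0.585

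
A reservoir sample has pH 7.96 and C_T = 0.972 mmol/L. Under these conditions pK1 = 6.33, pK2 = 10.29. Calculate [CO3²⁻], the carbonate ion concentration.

[CO3²⁻] = 4.42 μmol/L

α₂ = 1 / (1 + [H⁺]/K2 + [H⁺]²/(K1K2)) = 1 / (1 + 10^+2.33 + 10^+0.70)
   = 1 / (1 + 213.80 + 5.0119) = 1/219.81 = 0.004549
[CO3²⁻] = α₂ × DIC = 0.004549 × 0.972 = 0.00442 mmol/L = 4.42 μmol/L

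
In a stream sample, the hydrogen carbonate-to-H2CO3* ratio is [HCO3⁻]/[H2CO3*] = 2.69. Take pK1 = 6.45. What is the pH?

From K1 = [H⁺][HCO3⁻]/[H2CO3*]:  pH = pK1 + log₁₀([HCO3⁻]/[H2CO3*])
log₁₀(2.69) = +0.430
pH = 6.45 + (+0.430) = 6.88

pH = 6.88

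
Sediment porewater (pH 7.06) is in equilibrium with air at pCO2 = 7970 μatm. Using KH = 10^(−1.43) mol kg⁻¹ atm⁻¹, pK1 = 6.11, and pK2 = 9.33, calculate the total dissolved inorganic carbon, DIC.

DIC = 2.95 mmol/kg

[CO2*] = KH · pCO2 = 10^(−1.43) × 7970×10^-6 = 2.961×10^-4 mol/kg
α₀ = 1/(1 + K1/[H⁺] + K1K2/[H⁺]²) = 1/(1 + 10^+0.95 + 10^-1.32) = 0.1004
DIC = [CO2*]/α₀ = 2.961×10^-4 / 0.1004 = 2.95 mmol/kg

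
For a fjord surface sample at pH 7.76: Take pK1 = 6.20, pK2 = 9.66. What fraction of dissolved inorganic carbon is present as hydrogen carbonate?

α₁ = 1 / (1 + [H⁺]/K1 + K2/[H⁺]) = 1 / (1 + 10^-1.56 + 10^-1.90)
   = 1 / (1 + 0.027542 + 0.012589) = 1/1.0401 = 0.9614

α₁ = 0.961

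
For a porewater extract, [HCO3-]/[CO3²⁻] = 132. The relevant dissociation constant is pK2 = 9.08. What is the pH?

pH = 6.96

From K2 = [H⁺][CO3²⁻]/[HCO3-]:  pH = pK2 − log₁₀([HCO3-]/[CO3²⁻])
log₁₀(132) = +2.121
pH = 9.08 − (+2.121) = 6.96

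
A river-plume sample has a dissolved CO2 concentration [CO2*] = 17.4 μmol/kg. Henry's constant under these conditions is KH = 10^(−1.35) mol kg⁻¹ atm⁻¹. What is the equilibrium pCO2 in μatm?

pCO2 = 390 μatm

KH = 10^(−1.35) = 4.467×10^-2 mol kg⁻¹ atm⁻¹
pCO2 = [CO2*]/KH = 17.4×10^-6 / 4.467×10^-2 = 3.90×10^-4 atm = 390 μatm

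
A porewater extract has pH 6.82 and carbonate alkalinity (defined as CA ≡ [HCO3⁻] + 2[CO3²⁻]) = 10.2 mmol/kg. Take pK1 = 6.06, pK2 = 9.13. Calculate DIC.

CA = [HCO3⁻] + 2[CO3²⁻] = (α₁ + 2α₂)·DIC
At pH 6.82: [H⁺]/K1 = 10^-0.76 = 0.17378, K2/[H⁺] = 10^-2.31 = 0.0048978
α₁ = 1/(1 + 0.17378 + 0.0048978) = 1/1.1787 = 0.8484; α₂ = α₁·K2/[H⁺] = 0.004155
α₁ + 2α₂ = 0.8567
DIC = CA / (α₁ + 2α₂) = 10.2 / 0.8567 = 11.9 mmol/kg

DIC = 11.9 mmol/kg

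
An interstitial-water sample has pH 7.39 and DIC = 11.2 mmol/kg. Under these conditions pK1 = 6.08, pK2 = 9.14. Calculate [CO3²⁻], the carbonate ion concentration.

α₂ = 1 / (1 + [H⁺]/K2 + [H⁺]²/(K1K2)) = 1 / (1 + 10^+1.75 + 10^+0.44)
   = 1 / (1 + 56.234 + 2.7542) = 1/59.988 = 0.01667
[CO3²⁻] = α₂ × DIC = 0.01667 × 11.2 = 0.187 mmol/kg

[CO3²⁻] = 0.187 mmol/kg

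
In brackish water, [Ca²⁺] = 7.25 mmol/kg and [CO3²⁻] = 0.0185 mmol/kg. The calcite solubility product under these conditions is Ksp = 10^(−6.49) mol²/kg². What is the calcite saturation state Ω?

Ksp = 10^(−6.49) = 3.236×10^-7
Ω = [Ca²⁺][CO3²⁻]/Ksp = (7.25×10^-3)(0.0185×10^-3) / 3.236×10^-7 = 0.414

Ω = 0.414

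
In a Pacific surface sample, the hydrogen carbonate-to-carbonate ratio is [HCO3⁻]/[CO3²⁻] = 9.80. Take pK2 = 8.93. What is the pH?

pH = 7.94

From K2 = [H⁺][CO3²⁻]/[HCO3⁻]:  pH = pK2 − log₁₀([HCO3⁻]/[CO3²⁻])
log₁₀(9.80) = +0.991
pH = 8.93 − (+0.991) = 7.94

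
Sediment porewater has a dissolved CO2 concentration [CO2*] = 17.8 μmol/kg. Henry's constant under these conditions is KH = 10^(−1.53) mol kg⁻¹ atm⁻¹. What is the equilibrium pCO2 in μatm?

pCO2 = 603 μatm

KH = 10^(−1.53) = 2.951×10^-2 mol kg⁻¹ atm⁻¹
pCO2 = [CO2*]/KH = 17.8×10^-6 / 2.951×10^-2 = 6.03×10^-4 atm = 603 μatm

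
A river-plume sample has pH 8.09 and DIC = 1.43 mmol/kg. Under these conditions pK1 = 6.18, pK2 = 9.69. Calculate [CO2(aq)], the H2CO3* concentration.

[CO2*] = 17.0 μmol/kg

α₀ = 1 / (1 + K1/[H⁺] + K1K2/[H⁺]²) = 1 / (1 + 10^+1.91 + 10^+0.31)
   = 1 / (1 + 81.283 + 2.0417) = 1/84.325 = 0.01186
[CO2*] = α₀ × DIC = 0.01186 × 1.43 = 0.0170 mmol/kg = 17.0 μmol/kg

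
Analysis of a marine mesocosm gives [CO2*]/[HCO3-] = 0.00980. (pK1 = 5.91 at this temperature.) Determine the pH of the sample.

From K1 = [H⁺][HCO3-]/[CO2*]:  pH = pK1 − log₁₀([CO2*]/[HCO3-])
log₁₀(0.00980) = -2.009
pH = 5.91 − (-2.009) = 7.92

pH = 7.92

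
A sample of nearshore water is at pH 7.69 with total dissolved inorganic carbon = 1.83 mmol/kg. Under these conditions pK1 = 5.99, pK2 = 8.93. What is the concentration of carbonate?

[CO3²⁻] = 0.0977 mmol/kg

α₂ = 1 / (1 + [H⁺]/K2 + [H⁺]²/(K1K2)) = 1 / (1 + 10^+1.24 + 10^-0.46)
   = 1 / (1 + 17.378 + 0.34674) = 1/18.725 = 0.05341
[CO3²⁻] = α₂ × DIC = 0.05341 × 1.83 = 0.0977 mmol/kg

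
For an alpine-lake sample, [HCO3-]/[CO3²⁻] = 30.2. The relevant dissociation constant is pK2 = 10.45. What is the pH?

pH = 8.97

From K2 = [H⁺][CO3²⁻]/[HCO3-]:  pH = pK2 − log₁₀([HCO3-]/[CO3²⁻])
log₁₀(30.2) = +1.480
pH = 10.45 − (+1.480) = 8.97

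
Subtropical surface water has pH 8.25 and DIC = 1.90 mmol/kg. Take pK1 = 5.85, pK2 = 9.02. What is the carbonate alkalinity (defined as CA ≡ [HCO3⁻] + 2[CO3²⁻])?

CA = 2.17 mmol/kg

CA = [HCO3⁻] + 2[CO3²⁻] = (α₁ + 2α₂)·DIC
At pH 8.25: [H⁺]/K1 = 10^-2.40 = 0.0039811, K2/[H⁺] = 10^-0.77 = 0.16982
α₁ = 1/(1 + 0.0039811 + 0.16982) = 1/1.1738 = 0.8519; α₂ = α₁·K2/[H⁺] = 0.1447
α₁ + 2α₂ = 1.1413
CA = 1.1413 × 1.90 = 2.17 mmol/kg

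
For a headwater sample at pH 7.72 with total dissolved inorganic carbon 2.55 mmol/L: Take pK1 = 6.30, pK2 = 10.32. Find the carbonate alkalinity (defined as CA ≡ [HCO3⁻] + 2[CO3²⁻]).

CA = [HCO3⁻] + 2[CO3²⁻] = (α₁ + 2α₂)·DIC
At pH 7.72: [H⁺]/K1 = 10^-1.42 = 0.038019, K2/[H⁺] = 10^-2.60 = 0.0025119
α₁ = 1/(1 + 0.038019 + 0.0025119) = 1/1.0405 = 0.9610; α₂ = α₁·K2/[H⁺] = 0.002414
α₁ + 2α₂ = 0.9659
CA = 0.9659 × 2.55 = 2.46 mmol/L

CA = 2.46 mmol/L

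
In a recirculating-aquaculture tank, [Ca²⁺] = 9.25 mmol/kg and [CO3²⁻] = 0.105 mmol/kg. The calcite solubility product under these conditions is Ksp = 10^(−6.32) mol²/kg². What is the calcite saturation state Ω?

Ω = 2.03

Ksp = 10^(−6.32) = 4.786×10^-7
Ω = [Ca²⁺][CO3²⁻]/Ksp = (9.25×10^-3)(0.105×10^-3) / 4.786×10^-7 = 2.03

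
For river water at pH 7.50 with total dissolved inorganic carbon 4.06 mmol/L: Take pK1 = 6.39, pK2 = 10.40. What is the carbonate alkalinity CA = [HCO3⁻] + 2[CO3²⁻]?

CA = [HCO3⁻] + 2[CO3²⁻] = (α₁ + 2α₂)·DIC
At pH 7.50: [H⁺]/K1 = 10^-1.11 = 0.077625, K2/[H⁺] = 10^-2.90 = 0.0012589
α₁ = 1/(1 + 0.077625 + 0.0012589) = 1/1.0789 = 0.9269; α₂ = α₁·K2/[H⁺] = 0.001167
α₁ + 2α₂ = 0.9292
CA = 0.9292 × 4.06 = 3.77 mmol/L

CA = 3.77 mmol/L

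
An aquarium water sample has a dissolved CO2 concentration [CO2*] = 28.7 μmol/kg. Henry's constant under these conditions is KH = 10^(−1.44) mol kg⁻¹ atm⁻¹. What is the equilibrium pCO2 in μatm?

KH = 10^(−1.44) = 3.631×10^-2 mol kg⁻¹ atm⁻¹
pCO2 = [CO2*]/KH = 28.7×10^-6 / 3.631×10^-2 = 7.90×10^-4 atm = 790 μatm

pCO2 = 790 μatm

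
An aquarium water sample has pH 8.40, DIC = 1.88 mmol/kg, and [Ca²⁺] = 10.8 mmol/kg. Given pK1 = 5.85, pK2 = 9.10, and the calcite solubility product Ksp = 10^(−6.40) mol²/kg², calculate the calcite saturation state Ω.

α₂ = 1 / (1 + [H⁺]/K2 + [H⁺]²/(K1K2)) = 1 / (1 + 10^+0.70 + 10^-1.85)
   = 1 / (1 + 5.0119 + 0.014125) = 1/6.0260 = 0.1659
[CO3²⁻] = α₂ × DIC = 0.1659 × 1.88 = 0.3120 mmol/kg
Ksp = 10^(−6.40) = 3.981×10^-7
Ω = [Ca²⁺][CO3²⁻]/Ksp = (10.8×10^-3)(3.120×10^-4) / 3.981×10^-7 = 8.46

Ω = 8.46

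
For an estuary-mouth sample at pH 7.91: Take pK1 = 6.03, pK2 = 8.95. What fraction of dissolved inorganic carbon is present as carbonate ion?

α₂ = 0.0826

α₂ = 1 / (1 + [H⁺]/K2 + [H⁺]²/(K1K2)) = 1 / (1 + 10^+1.04 + 10^-0.84)
   = 1 / (1 + 10.965 + 0.14454) = 1/12.109 = 0.08258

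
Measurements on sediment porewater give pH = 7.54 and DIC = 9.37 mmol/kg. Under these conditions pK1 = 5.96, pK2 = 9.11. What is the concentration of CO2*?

α₀ = 1 / (1 + K1/[H⁺] + K1K2/[H⁺]²) = 1 / (1 + 10^+1.58 + 10^+0.01)
   = 1 / (1 + 38.019 + 1.0233) = 1/40.042 = 0.02497
[CO2*] = α₀ × DIC = 0.02497 × 9.37 = 0.234 mmol/kg

[CO2*] = 0.234 mmol/kg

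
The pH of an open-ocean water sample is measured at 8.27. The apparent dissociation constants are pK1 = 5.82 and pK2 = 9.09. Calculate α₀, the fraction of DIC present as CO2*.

α₀ = 0.00307

α₀ = 1 / (1 + K1/[H⁺] + K1K2/[H⁺]²) = 1 / (1 + 10^+2.45 + 10^+1.63)
   = 1 / (1 + 281.84 + 42.658) = 1/325.50 = 0.003072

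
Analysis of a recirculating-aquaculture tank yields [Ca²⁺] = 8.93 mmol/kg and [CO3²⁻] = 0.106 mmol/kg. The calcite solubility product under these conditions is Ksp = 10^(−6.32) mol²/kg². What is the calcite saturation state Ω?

Ksp = 10^(−6.32) = 4.786×10^-7
Ω = [Ca²⁺][CO3²⁻]/Ksp = (8.93×10^-3)(0.106×10^-3) / 4.786×10^-7 = 1.98

Ω = 1.98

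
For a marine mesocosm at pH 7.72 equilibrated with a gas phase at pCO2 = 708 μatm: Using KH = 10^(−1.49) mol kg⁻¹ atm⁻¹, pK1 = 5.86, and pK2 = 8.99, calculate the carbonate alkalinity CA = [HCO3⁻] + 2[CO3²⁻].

CA = 1.84 mmol/kg

[CO2*] = KH · pCO2 = 10^(−1.49) × 708×10^-6 = 2.291×10^-5 mol/kg
α₀ = 1/(1 + K1/[H⁺] + K1K2/[H⁺]²) = 1/(1 + 10^+1.86 + 10^+0.59) = 0.01293
DIC = [CO2*]/α₀ = 2.291×10^-5 / 0.01293 = 1.772 mmol/kg
CA = (α₁ + 2α₂)·DIC = (0.9368 + 2×0.05031) × 1.772 = 1.84 mmol/kg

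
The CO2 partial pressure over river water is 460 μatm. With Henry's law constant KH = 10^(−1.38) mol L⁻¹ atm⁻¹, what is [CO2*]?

KH = 10^(−1.38) = 4.169×10^-2 mol L⁻¹ atm⁻¹
[CO2*] = KH · pCO2 = 4.169×10^-2 × 460×10^-6 atm = 1.92×10^-5 mol/L

[CO2*] = 19.2 μmol/L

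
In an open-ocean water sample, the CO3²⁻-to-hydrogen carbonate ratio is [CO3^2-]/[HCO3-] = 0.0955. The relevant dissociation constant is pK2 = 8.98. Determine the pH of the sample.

From K2 = [H⁺][CO3^2-]/[HCO3-]:  pH = pK2 + log₁₀([CO3^2-]/[HCO3-])
log₁₀(0.0955) = -1.020
pH = 8.98 + (-1.020) = 7.96

pH = 7.96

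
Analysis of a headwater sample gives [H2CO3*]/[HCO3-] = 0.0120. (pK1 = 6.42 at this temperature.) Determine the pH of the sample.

pH = 8.34

From K1 = [H⁺][HCO3-]/[H2CO3*]:  pH = pK1 − log₁₀([H2CO3*]/[HCO3-])
log₁₀(0.0120) = -1.921
pH = 6.42 − (-1.921) = 8.34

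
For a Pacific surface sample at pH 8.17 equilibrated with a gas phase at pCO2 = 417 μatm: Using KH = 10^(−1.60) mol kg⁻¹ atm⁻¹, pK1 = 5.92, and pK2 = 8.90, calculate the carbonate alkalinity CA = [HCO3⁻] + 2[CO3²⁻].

[CO2*] = KH · pCO2 = 10^(−1.60) × 417×10^-6 = 1.047×10^-5 mol/kg
α₀ = 1/(1 + K1/[H⁺] + K1K2/[H⁺]²) = 1/(1 + 10^+2.25 + 10^+1.52) = 0.004718
DIC = [CO2*]/α₀ = 1.047×10^-5 / 0.004718 = 2.220 mmol/kg
CA = (α₁ + 2α₂)·DIC = (0.8390 + 2×0.1562) × 2.220 = 2.56 mmol/kg

CA = 2.56 mmol/kg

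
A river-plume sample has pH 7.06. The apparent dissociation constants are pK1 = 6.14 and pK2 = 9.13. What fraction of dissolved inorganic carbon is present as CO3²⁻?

α₂ = 0.00754

α₂ = 1 / (1 + [H⁺]/K2 + [H⁺]²/(K1K2)) = 1 / (1 + 10^+2.07 + 10^+1.15)
   = 1 / (1 + 117.49 + 14.125) = 1/132.62 = 0.007541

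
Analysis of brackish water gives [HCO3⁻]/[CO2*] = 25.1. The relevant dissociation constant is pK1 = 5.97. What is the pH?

From K1 = [H⁺][HCO3⁻]/[CO2*]:  pH = pK1 + log₁₀([HCO3⁻]/[CO2*])
log₁₀(25.1) = +1.400
pH = 5.97 + (+1.400) = 7.37

pH = 7.37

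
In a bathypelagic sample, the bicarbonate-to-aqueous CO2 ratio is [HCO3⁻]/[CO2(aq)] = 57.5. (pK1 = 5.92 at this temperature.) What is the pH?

pH = 7.68

From K1 = [H⁺][HCO3⁻]/[CO2(aq)]:  pH = pK1 + log₁₀([HCO3⁻]/[CO2(aq)])
log₁₀(57.5) = +1.760
pH = 5.92 + (+1.760) = 7.68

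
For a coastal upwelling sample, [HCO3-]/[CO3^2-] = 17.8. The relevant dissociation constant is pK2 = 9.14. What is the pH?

pH = 7.89

From K2 = [H⁺][CO3^2-]/[HCO3-]:  pH = pK2 − log₁₀([HCO3-]/[CO3^2-])
log₁₀(17.8) = +1.250
pH = 9.14 − (+1.250) = 7.89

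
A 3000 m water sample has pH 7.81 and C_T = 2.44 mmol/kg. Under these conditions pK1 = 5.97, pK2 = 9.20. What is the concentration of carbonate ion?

α₂ = 1 / (1 + [H⁺]/K2 + [H⁺]²/(K1K2)) = 1 / (1 + 10^+1.39 + 10^-0.45)
   = 1 / (1 + 24.547 + 0.35481) = 1/25.902 = 0.03861
[CO3²⁻] = α₂ × DIC = 0.03861 × 2.44 = 0.0942 mmol/kg

[CO3²⁻] = 0.0942 mmol/kg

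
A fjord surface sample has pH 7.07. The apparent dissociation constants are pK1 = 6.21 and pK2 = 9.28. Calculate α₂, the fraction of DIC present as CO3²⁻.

α₂ = 0.00539

α₂ = 1 / (1 + [H⁺]/K2 + [H⁺]²/(K1K2)) = 1 / (1 + 10^+2.21 + 10^+1.35)
   = 1 / (1 + 162.18 + 22.387) = 1/185.57 = 0.005389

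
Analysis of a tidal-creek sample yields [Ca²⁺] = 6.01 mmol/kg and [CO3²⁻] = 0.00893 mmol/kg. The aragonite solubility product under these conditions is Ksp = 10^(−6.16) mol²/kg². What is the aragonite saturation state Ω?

Ω = 0.0776

Ksp = 10^(−6.16) = 6.918×10^-7
Ω = [Ca²⁺][CO3²⁻]/Ksp = (6.01×10^-3)(0.00893×10^-3) / 6.918×10^-7 = 0.0776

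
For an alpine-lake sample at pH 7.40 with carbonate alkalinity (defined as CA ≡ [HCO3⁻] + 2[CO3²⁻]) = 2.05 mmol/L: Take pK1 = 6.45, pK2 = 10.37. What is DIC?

DIC = 2.28 mmol/L

CA = [HCO3⁻] + 2[CO3²⁻] = (α₁ + 2α₂)·DIC
At pH 7.40: [H⁺]/K1 = 10^-0.95 = 0.11220, K2/[H⁺] = 10^-2.97 = 0.0010715
α₁ = 1/(1 + 0.11220 + 0.0010715) = 1/1.1133 = 0.8983; α₂ = α₁·K2/[H⁺] = 0.0009625
α₁ + 2α₂ = 0.9002
DIC = CA / (α₁ + 2α₂) = 2.05 / 0.9002 = 2.28 mmol/L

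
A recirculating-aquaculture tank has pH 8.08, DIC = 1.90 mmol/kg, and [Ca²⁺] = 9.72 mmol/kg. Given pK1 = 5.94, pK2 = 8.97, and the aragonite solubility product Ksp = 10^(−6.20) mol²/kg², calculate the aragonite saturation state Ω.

Ω = 3.32

α₂ = 1 / (1 + [H⁺]/K2 + [H⁺]²/(K1K2)) = 1 / (1 + 10^+0.89 + 10^-1.25)
   = 1 / (1 + 7.7625 + 0.056234) = 1/8.8187 = 0.1134
[CO3²⁻] = α₂ × DIC = 0.1134 × 1.90 = 0.2155 mmol/kg
Ksp = 10^(−6.20) = 6.310×10^-7
Ω = [Ca²⁺][CO3²⁻]/Ksp = (9.72×10^-3)(2.155×10^-4) / 6.310×10^-7 = 3.32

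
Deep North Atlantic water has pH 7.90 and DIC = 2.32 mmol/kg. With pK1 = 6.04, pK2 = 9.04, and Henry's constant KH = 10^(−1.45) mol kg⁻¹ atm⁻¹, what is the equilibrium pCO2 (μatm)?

α₀ = 1 / (1 + K1/[H⁺] + K1K2/[H⁺]²) = 1 / (1 + 10^+1.86 + 10^+0.72)
   = 1 / (1 + 72.444 + 5.2481) = 1/78.692 = 0.01271
[CO2*] = α₀ × DIC = 0.01271 × 2.32 = 0.02948 mmol/kg
pCO2 = [CO2*]/KH = 2.948×10^-5 / 3.548×10^-2 = 831 μatm

pCO2 = 831 μatm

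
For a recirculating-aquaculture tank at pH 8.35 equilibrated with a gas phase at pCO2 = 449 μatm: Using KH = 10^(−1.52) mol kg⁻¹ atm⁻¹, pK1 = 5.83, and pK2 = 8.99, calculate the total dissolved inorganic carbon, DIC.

DIC = 5.53 mmol/kg

[CO2*] = KH · pCO2 = 10^(−1.52) × 449×10^-6 = 1.356×10^-5 mol/kg
α₀ = 1/(1 + K1/[H⁺] + K1K2/[H⁺]²) = 1/(1 + 10^+2.52 + 10^+1.88) = 0.002451
DIC = [CO2*]/α₀ = 1.356×10^-5 / 0.002451 = 5.53 mmol/kg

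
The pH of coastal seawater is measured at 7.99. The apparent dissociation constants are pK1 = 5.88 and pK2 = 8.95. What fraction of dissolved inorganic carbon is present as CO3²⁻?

α₂ = 0.0981

α₂ = 1 / (1 + [H⁺]/K2 + [H⁺]²/(K1K2)) = 1 / (1 + 10^+0.96 + 10^-1.15)
   = 1 / (1 + 9.1201 + 0.070795) = 1/10.191 = 0.09813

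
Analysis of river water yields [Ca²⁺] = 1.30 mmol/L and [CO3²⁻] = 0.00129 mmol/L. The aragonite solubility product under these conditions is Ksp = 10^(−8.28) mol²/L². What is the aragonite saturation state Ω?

Ω = 0.320

Ksp = 10^(−8.28) = 5.248×10^-9
Ω = [Ca²⁺][CO3²⁻]/Ksp = (1.30×10^-3)(0.00129×10^-3) / 5.248×10^-9 = 0.320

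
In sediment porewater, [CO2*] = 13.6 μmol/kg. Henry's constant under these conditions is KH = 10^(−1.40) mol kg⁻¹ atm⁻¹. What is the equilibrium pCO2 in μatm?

KH = 10^(−1.40) = 3.981×10^-2 mol kg⁻¹ atm⁻¹
pCO2 = [CO2*]/KH = 13.6×10^-6 / 3.981×10^-2 = 3.42×10^-4 atm = 342 μatm

pCO2 = 342 μatm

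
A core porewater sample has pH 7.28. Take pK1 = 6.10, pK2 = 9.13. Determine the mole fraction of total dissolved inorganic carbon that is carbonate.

α₂ = 1 / (1 + [H⁺]/K2 + [H⁺]²/(K1K2)) = 1 / (1 + 10^+1.85 + 10^+0.67)
   = 1 / (1 + 70.795 + 4.6774) = 1/76.472 = 0.01308

α₂ = 0.0131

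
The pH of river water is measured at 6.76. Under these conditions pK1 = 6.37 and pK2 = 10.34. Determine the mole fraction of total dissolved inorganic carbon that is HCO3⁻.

α₁ = 1 / (1 + [H⁺]/K1 + K2/[H⁺]) = 1 / (1 + 10^-0.39 + 10^-3.58)
   = 1 / (1 + 0.40738 + 0.00026303) = 1/1.4076 = 0.7104

α₁ = 0.710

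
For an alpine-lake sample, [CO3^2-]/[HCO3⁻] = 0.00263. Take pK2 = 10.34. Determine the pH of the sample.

From K2 = [H⁺][CO3^2-]/[HCO3⁻]:  pH = pK2 + log₁₀([CO3^2-]/[HCO3⁻])
log₁₀(0.00263) = -2.580
pH = 10.34 + (-2.580) = 7.76

pH = 7.76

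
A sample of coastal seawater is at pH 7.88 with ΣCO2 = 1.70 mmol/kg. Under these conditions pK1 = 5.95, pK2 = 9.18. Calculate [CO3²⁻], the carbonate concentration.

α₂ = 1 / (1 + [H⁺]/K2 + [H⁺]²/(K1K2)) = 1 / (1 + 10^+1.30 + 10^-0.63)
   = 1 / (1 + 19.953 + 0.23442) = 1/21.187 = 0.04720
[CO3²⁻] = α₂ × DIC = 0.04720 × 1.70 = 0.0802 mmol/kg

[CO3²⁻] = 0.0802 mmol/kg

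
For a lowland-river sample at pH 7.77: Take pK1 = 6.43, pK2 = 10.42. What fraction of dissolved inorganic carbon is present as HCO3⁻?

α₁ = 1 / (1 + [H⁺]/K1 + K2/[H⁺]) = 1 / (1 + 10^-1.34 + 10^-2.65)
   = 1 / (1 + 0.045709 + 0.0022387) = 1/1.0479 = 0.9542

α₁ = 0.954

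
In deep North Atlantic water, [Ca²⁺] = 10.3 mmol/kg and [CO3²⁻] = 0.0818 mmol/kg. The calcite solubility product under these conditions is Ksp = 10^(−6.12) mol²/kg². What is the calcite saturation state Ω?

Ksp = 10^(−6.12) = 7.586×10^-7
Ω = [Ca²⁺][CO3²⁻]/Ksp = (10.3×10^-3)(0.0818×10^-3) / 7.586×10^-7 = 1.11

Ω = 1.11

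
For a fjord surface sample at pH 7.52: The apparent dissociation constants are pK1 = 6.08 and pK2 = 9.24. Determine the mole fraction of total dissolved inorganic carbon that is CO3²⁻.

α₂ = 0.0181

α₂ = 1 / (1 + [H⁺]/K2 + [H⁺]²/(K1K2)) = 1 / (1 + 10^+1.72 + 10^+0.28)
   = 1 / (1 + 52.481 + 1.9055) = 1/55.386 = 0.01806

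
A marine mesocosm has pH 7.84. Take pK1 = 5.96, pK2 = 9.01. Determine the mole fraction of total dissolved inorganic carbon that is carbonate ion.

α₂ = 1 / (1 + [H⁺]/K2 + [H⁺]²/(K1K2)) = 1 / (1 + 10^+1.17 + 10^-0.71)
   = 1 / (1 + 14.791 + 0.19498) = 1/15.986 = 0.06255

α₂ = 0.0626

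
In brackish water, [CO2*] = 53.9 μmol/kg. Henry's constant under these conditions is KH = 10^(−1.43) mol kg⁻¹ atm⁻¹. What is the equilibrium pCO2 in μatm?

pCO2 = 1450 μatm

KH = 10^(−1.43) = 3.715×10^-2 mol kg⁻¹ atm⁻¹
pCO2 = [CO2*]/KH = 53.9×10^-6 / 3.715×10^-2 = 1.45×10^-3 atm = 1450 μatm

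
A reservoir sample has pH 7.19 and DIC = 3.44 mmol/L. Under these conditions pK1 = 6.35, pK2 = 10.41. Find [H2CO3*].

[CO2*] = 0.434 mmol/L

α₀ = 1 / (1 + K1/[H⁺] + K1K2/[H⁺]²) = 1 / (1 + 10^+0.84 + 10^-2.38)
   = 1 / (1 + 6.9183 + 0.0041687) = 1/7.9225 = 0.1262
[CO2*] = α₀ × DIC = 0.1262 × 3.44 = 0.434 mmol/L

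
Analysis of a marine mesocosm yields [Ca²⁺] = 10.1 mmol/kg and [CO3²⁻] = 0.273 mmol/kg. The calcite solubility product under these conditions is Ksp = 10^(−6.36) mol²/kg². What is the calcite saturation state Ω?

Ksp = 10^(−6.36) = 4.365×10^-7
Ω = [Ca²⁺][CO3²⁻]/Ksp = (10.1×10^-3)(0.273×10^-3) / 4.365×10^-7 = 6.32

Ω = 6.32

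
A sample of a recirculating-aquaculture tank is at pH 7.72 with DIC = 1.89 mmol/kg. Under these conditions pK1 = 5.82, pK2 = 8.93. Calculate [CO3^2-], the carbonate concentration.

[CO3²⁻] = 0.108 mmol/kg

α₂ = 1 / (1 + [H⁺]/K2 + [H⁺]²/(K1K2)) = 1 / (1 + 10^+1.21 + 10^-0.69)
   = 1 / (1 + 16.218 + 0.20417) = 1/17.422 = 0.05740
[CO3²⁻] = α₂ × DIC = 0.05740 × 1.89 = 0.108 mmol/kg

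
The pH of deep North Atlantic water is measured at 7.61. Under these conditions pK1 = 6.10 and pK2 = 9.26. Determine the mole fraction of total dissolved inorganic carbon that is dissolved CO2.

α₀ = 0.0293

α₀ = 1 / (1 + K1/[H⁺] + K1K2/[H⁺]²) = 1 / (1 + 10^+1.51 + 10^-0.14)
   = 1 / (1 + 32.359 + 0.72444) = 1/34.084 = 0.02934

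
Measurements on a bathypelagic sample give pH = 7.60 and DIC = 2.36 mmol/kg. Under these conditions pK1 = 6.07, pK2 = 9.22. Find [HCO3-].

α₁ = 1 / (1 + [H⁺]/K1 + K2/[H⁺]) = 1 / (1 + 10^-1.53 + 10^-1.62)
   = 1 / (1 + 0.029512 + 0.023988) = 1/1.0535 = 0.9492
[HCO3⁻] = α₁ × DIC = 0.9492 × 2.36 = 2.24 mmol/kg

[HCO3⁻] = 2.24 mmol/kg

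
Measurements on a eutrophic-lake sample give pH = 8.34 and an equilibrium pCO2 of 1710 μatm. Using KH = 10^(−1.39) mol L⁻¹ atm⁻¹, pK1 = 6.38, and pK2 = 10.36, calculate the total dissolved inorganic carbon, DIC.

DIC = 6.48 mmol/L

[CO2*] = KH · pCO2 = 10^(−1.39) × 1710×10^-6 = 6.966×10^-5 mol/L
α₀ = 1/(1 + K1/[H⁺] + K1K2/[H⁺]²) = 1/(1 + 10^+1.96 + 10^-0.06) = 0.01074
DIC = [CO2*]/α₀ = 6.966×10^-5 / 0.01074 = 6.48 mmol/L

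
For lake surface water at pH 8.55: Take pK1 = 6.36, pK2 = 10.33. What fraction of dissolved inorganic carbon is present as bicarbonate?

α₁ = 0.977

α₁ = 1 / (1 + [H⁺]/K1 + K2/[H⁺]) = 1 / (1 + 10^-2.19 + 10^-1.78)
   = 1 / (1 + 0.0064565 + 0.016596) = 1/1.0231 = 0.9775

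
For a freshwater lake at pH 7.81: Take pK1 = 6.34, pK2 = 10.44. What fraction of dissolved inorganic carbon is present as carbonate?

α₂ = 1 / (1 + [H⁺]/K2 + [H⁺]²/(K1K2)) = 1 / (1 + 10^+2.63 + 10^+1.16)
   = 1 / (1 + 426.58 + 14.454) = 1/442.03 = 0.002262

α₂ = 0.00226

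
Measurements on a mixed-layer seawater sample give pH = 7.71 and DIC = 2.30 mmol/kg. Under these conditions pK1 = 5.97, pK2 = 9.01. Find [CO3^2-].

[CO3²⁻] = 0.108 mmol/kg

α₂ = 1 / (1 + [H⁺]/K2 + [H⁺]²/(K1K2)) = 1 / (1 + 10^+1.30 + 10^-0.44)
   = 1 / (1 + 19.953 + 0.36308) = 1/21.316 = 0.04691
[CO3²⁻] = α₂ × DIC = 0.04691 × 2.30 = 0.108 mmol/kg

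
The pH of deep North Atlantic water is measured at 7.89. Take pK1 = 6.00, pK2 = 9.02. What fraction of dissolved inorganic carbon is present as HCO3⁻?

α₁ = 1 / (1 + [H⁺]/K1 + K2/[H⁺]) = 1 / (1 + 10^-1.89 + 10^-1.13)
   = 1 / (1 + 0.012882 + 0.074131) = 1/1.0870 = 0.9200

α₁ = 0.920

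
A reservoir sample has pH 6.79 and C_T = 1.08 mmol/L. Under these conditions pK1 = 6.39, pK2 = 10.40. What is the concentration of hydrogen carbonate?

α₁ = 1 / (1 + [H⁺]/K1 + K2/[H⁺]) = 1 / (1 + 10^-0.40 + 10^-3.61)
   = 1 / (1 + 0.39811 + 0.00024547) = 1/1.3984 = 0.7151
[HCO3⁻] = α₁ × DIC = 0.7151 × 1.08 = 0.772 mmol/L

[HCO3⁻] = 0.772 mmol/L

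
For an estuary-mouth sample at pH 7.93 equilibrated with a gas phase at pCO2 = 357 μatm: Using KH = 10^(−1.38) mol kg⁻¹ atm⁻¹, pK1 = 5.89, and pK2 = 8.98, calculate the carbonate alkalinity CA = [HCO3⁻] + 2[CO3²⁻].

[CO2*] = KH · pCO2 = 10^(−1.38) × 357×10^-6 = 1.488×10^-5 mol/kg
α₀ = 1/(1 + K1/[H⁺] + K1K2/[H⁺]²) = 1/(1 + 10^+2.04 + 10^+0.99) = 0.008304
DIC = [CO2*]/α₀ = 1.488×10^-5 / 0.008304 = 1.792 mmol/kg
CA = (α₁ + 2α₂)·DIC = (0.9105 + 2×0.08115) × 1.792 = 1.92 mmol/kg

CA = 1.92 mmol/kg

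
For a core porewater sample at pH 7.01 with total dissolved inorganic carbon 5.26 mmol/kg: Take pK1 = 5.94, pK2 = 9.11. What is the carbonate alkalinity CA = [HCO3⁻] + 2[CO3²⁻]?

CA = [HCO3⁻] + 2[CO3²⁻] = (α₁ + 2α₂)·DIC
At pH 7.01: [H⁺]/K1 = 10^-1.07 = 0.085114, K2/[H⁺] = 10^-2.10 = 0.0079433
α₁ = 1/(1 + 0.085114 + 0.0079433) = 1/1.0931 = 0.9149; α₂ = α₁·K2/[H⁺] = 0.007267
α₁ + 2α₂ = 0.9294
CA = 0.9294 × 5.26 = 4.89 mmol/kg

CA = 4.89 mmol/kg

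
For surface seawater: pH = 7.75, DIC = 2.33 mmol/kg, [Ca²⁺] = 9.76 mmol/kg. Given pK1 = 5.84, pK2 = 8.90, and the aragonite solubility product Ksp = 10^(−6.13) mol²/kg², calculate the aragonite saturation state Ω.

α₂ = 1 / (1 + [H⁺]/K2 + [H⁺]²/(K1K2)) = 1 / (1 + 10^+1.15 + 10^-0.76)
   = 1 / (1 + 14.125 + 0.17378) = 1/15.299 = 0.06536
[CO3²⁻] = α₂ × DIC = 0.06536 × 2.33 = 0.1523 mmol/kg
Ksp = 10^(−6.13) = 7.413×10^-7
Ω = [Ca²⁺][CO3²⁻]/Ksp = (9.76×10^-3)(1.523×10^-4) / 7.413×10^-7 = 2.01

Ω = 2.01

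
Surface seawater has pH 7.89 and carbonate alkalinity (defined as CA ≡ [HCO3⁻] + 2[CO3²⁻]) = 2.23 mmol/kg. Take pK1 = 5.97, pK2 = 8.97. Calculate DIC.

DIC = 2.09 mmol/kg

CA = [HCO3⁻] + 2[CO3²⁻] = (α₁ + 2α₂)·DIC
At pH 7.89: [H⁺]/K1 = 10^-1.92 = 0.012023, K2/[H⁺] = 10^-1.08 = 0.083176
α₁ = 1/(1 + 0.012023 + 0.083176) = 1/1.0952 = 0.9131; α₂ = α₁·K2/[H⁺] = 0.07595
α₁ + 2α₂ = 1.0650
DIC = CA / (α₁ + 2α₂) = 2.23 / 1.0650 = 2.09 mmol/kg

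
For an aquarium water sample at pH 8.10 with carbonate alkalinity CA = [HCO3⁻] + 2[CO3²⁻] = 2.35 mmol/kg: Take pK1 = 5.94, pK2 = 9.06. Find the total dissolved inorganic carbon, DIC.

CA = [HCO3⁻] + 2[CO3²⁻] = (α₁ + 2α₂)·DIC
At pH 8.10: [H⁺]/K1 = 10^-2.16 = 0.0069183, K2/[H⁺] = 10^-0.96 = 0.10965
α₁ = 1/(1 + 0.0069183 + 0.10965) = 1/1.1166 = 0.8956; α₂ = α₁·K2/[H⁺] = 0.09820
α₁ + 2α₂ = 1.0920
DIC = CA / (α₁ + 2α₂) = 2.35 / 1.0920 = 2.15 mmol/kg

DIC = 2.15 mmol/kg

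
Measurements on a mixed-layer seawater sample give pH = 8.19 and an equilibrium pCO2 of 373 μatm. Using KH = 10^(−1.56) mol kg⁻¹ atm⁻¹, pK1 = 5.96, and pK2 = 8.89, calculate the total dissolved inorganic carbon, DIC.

DIC = 2.10 mmol/kg

[CO2*] = KH · pCO2 = 10^(−1.56) × 373×10^-6 = 1.027×10^-5 mol/kg
α₀ = 1/(1 + K1/[H⁺] + K1K2/[H⁺]²) = 1/(1 + 10^+2.23 + 10^+1.53) = 0.004885
DIC = [CO2*]/α₀ = 1.027×10^-5 / 0.004885 = 2.10 mmol/kg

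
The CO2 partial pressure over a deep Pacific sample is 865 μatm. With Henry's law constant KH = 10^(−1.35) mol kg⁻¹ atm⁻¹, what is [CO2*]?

KH = 10^(−1.35) = 4.467×10^-2 mol kg⁻¹ atm⁻¹
[CO2*] = KH · pCO2 = 4.467×10^-2 × 865×10^-6 atm = 3.86×10^-5 mol/kg

[CO2*] = 38.6 μmol/kg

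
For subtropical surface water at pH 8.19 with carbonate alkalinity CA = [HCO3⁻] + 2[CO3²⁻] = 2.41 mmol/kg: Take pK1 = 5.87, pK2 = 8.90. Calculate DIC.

CA = [HCO3⁻] + 2[CO3²⁻] = (α₁ + 2α₂)·DIC
At pH 8.19: [H⁺]/K1 = 10^-2.32 = 0.0047863, K2/[H⁺] = 10^-0.71 = 0.19498
α₁ = 1/(1 + 0.0047863 + 0.19498) = 1/1.1998 = 0.8335; α₂ = α₁·K2/[H⁺] = 0.1625
α₁ + 2α₂ = 1.1585
DIC = CA / (α₁ + 2α₂) = 2.41 / 1.1585 = 2.08 mmol/kg

DIC = 2.08 mmol/kg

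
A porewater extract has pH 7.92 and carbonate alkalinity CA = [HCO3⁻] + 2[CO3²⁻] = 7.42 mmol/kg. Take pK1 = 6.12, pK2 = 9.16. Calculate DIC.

DIC = 7.14 mmol/kg

CA = [HCO3⁻] + 2[CO3²⁻] = (α₁ + 2α₂)·DIC
At pH 7.92: [H⁺]/K1 = 10^-1.80 = 0.015849, K2/[H⁺] = 10^-1.24 = 0.057544
α₁ = 1/(1 + 0.015849 + 0.057544) = 1/1.0734 = 0.9316; α₂ = α₁·K2/[H⁺] = 0.05361
α₁ + 2α₂ = 1.0388
DIC = CA / (α₁ + 2α₂) = 7.42 / 1.0388 = 7.14 mmol/kg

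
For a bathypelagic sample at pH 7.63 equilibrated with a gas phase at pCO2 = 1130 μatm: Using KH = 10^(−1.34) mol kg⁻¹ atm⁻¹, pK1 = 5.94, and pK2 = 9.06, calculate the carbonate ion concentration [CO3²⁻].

[CO2*] = KH · pCO2 = 10^(−1.34) × 1130×10^-6 = 5.165×10^-5 mol/kg
α₀ = 1/(1 + K1/[H⁺] + K1K2/[H⁺]²) = 1/(1 + 10^+1.69 + 10^+0.26) = 0.01931
DIC = [CO2*]/α₀ = 5.165×10^-5 / 0.01931 = 2.675 mmol/kg
[CO3²⁻] = α₂·DIC; α₂ = 0.03513, so [CO3²⁻] = 0.03513 × 2.675 = 0.0940 mmol/kg

[CO3²⁻] = 0.0940 mmol/kg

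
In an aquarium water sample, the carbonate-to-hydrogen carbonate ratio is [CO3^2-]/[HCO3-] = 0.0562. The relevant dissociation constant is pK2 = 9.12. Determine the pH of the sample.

From K2 = [H⁺][CO3^2-]/[HCO3-]:  pH = pK2 + log₁₀([CO3^2-]/[HCO3-])
log₁₀(0.0562) = -1.250
pH = 9.12 + (-1.250) = 7.87

pH = 7.87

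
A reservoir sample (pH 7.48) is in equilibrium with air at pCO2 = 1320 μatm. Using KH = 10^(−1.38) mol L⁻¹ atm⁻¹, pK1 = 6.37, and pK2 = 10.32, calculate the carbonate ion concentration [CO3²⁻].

[CO3²⁻] = 1.02 μmol/L

[CO2*] = KH · pCO2 = 10^(−1.38) × 1320×10^-6 = 5.503×10^-5 mol/L
α₀ = 1/(1 + K1/[H⁺] + K1K2/[H⁺]²) = 1/(1 + 10^+1.11 + 10^-1.73) = 0.07194
DIC = [CO2*]/α₀ = 5.503×10^-5 / 0.07194 = 0.7649 mmol/L
[CO3²⁻] = α₂·DIC; α₂ = 0.001340, so [CO3²⁻] = 0.001340 × 0.7649 = 0.00102 mmol/L = 1.02 μmol/L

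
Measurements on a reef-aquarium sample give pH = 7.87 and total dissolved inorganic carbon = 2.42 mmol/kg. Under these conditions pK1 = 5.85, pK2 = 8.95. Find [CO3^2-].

α₂ = 1 / (1 + [H⁺]/K2 + [H⁺]²/(K1K2)) = 1 / (1 + 10^+1.08 + 10^-0.94)
   = 1 / (1 + 12.023 + 0.11482) = 1/13.137 = 0.07612
[CO3²⁻] = α₂ × DIC = 0.07612 × 2.42 = 0.184 mmol/kg

[CO3²⁻] = 0.184 mmol/kg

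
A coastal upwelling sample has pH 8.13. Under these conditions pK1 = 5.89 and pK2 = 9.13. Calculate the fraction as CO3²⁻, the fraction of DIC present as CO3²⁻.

α₂ = 0.0904

α₂ = 1 / (1 + [H⁺]/K2 + [H⁺]²/(K1K2)) = 1 / (1 + 10^+1.00 + 10^-1.24)
   = 1 / (1 + 10.000 + 0.057544) = 1/11.058 = 0.09044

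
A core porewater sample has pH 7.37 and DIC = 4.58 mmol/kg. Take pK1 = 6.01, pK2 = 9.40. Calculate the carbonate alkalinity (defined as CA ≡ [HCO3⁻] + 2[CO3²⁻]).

CA = [HCO3⁻] + 2[CO3²⁻] = (α₁ + 2α₂)·DIC
At pH 7.37: [H⁺]/K1 = 10^-1.36 = 0.043652, K2/[H⁺] = 10^-2.03 = 0.0093325
α₁ = 1/(1 + 0.043652 + 0.0093325) = 1/1.0530 = 0.9497; α₂ = α₁·K2/[H⁺] = 0.008863
α₁ + 2α₂ = 0.9674
CA = 0.9674 × 4.58 = 4.43 mmol/kg

CA = 4.43 mmol/kg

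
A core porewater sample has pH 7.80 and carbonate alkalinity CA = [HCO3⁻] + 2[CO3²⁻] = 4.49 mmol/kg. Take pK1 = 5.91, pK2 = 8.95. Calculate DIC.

CA = [HCO3⁻] + 2[CO3²⁻] = (α₁ + 2α₂)·DIC
At pH 7.80: [H⁺]/K1 = 10^-1.89 = 0.012882, K2/[H⁺] = 10^-1.15 = 0.070795
α₁ = 1/(1 + 0.012882 + 0.070795) = 1/1.0837 = 0.9228; α₂ = α₁·K2/[H⁺] = 0.06533
α₁ + 2α₂ = 1.0534
DIC = CA / (α₁ + 2α₂) = 4.49 / 1.0534 = 4.26 mmol/kg

DIC = 4.26 mmol/kg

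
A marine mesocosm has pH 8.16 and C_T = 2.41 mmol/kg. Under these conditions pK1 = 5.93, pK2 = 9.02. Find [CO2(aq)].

[CO2*] = 12.4 μmol/kg

α₀ = 1 / (1 + K1/[H⁺] + K1K2/[H⁺]²) = 1 / (1 + 10^+2.23 + 10^+1.37)
   = 1 / (1 + 169.82 + 23.442) = 1/194.27 = 0.005148
[CO2*] = α₀ × DIC = 0.005148 × 2.41 = 0.0124 mmol/kg = 12.4 μmol/kg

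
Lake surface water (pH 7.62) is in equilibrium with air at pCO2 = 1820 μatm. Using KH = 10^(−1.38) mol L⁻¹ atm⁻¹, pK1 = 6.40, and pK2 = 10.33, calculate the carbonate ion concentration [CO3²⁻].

[CO3²⁻] = 2.46 μmol/L

[CO2*] = KH · pCO2 = 10^(−1.38) × 1820×10^-6 = 7.587×10^-5 mol/L
α₀ = 1/(1 + K1/[H⁺] + K1K2/[H⁺]²) = 1/(1 + 10^+1.22 + 10^-1.49) = 0.05673
DIC = [CO2*]/α₀ = 7.587×10^-5 / 0.05673 = 1.337 mmol/L
[CO3²⁻] = α₂·DIC; α₂ = 0.001836, so [CO3²⁻] = 0.001836 × 1.337 = 0.00246 mmol/L = 2.46 μmol/L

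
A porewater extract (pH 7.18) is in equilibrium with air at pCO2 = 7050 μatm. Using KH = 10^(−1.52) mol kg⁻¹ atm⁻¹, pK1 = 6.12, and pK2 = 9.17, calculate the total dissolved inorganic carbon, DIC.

[CO2*] = KH · pCO2 = 10^(−1.52) × 7050×10^-6 = 2.129×10^-4 mol/kg
α₀ = 1/(1 + K1/[H⁺] + K1K2/[H⁺]²) = 1/(1 + 10^+1.06 + 10^-0.93) = 0.07937
DIC = [CO2*]/α₀ = 2.129×10^-4 / 0.07937 = 2.68 mmol/kg

DIC = 2.68 mmol/kg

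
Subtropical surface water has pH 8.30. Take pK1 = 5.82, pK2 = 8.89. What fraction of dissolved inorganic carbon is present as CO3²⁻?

α₂ = 1 / (1 + [H⁺]/K2 + [H⁺]²/(K1K2)) = 1 / (1 + 10^+0.59 + 10^-1.89)
   = 1 / (1 + 3.8905 + 0.012882) = 1/4.9033 = 0.2039

α₂ = 0.204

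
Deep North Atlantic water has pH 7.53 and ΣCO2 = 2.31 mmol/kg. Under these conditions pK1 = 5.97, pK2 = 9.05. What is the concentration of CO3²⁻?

[CO3²⁻] = 0.0660 mmol/kg

α₂ = 1 / (1 + [H⁺]/K2 + [H⁺]²/(K1K2)) = 1 / (1 + 10^+1.52 + 10^-0.04)
   = 1 / (1 + 33.113 + 0.91201) = 1/35.025 = 0.02855
[CO3²⁻] = α₂ × DIC = 0.02855 × 2.31 = 0.0660 mmol/kg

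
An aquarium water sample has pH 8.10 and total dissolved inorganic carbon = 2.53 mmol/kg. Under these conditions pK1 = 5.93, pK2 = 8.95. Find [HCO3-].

[HCO3⁻] = 2.20 mmol/kg

α₁ = 1 / (1 + [H⁺]/K1 + K2/[H⁺]) = 1 / (1 + 10^-2.17 + 10^-0.85)
   = 1 / (1 + 0.0067608 + 0.14125) = 1/1.1480 = 0.8711
[HCO3⁻] = α₁ × DIC = 0.8711 × 2.53 = 2.20 mmol/kg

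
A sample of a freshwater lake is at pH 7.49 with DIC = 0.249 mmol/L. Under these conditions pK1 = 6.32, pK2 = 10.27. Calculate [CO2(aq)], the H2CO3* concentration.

α₀ = 1 / (1 + K1/[H⁺] + K1K2/[H⁺]²) = 1 / (1 + 10^+1.17 + 10^-1.61)
   = 1 / (1 + 14.791 + 0.024547) = 1/15.816 = 0.06323
[CO2*] = α₀ × DIC = 0.06323 × 0.249 = 0.0157 mmol/L = 15.7 μmol/L

[CO2*] = 15.7 μmol/L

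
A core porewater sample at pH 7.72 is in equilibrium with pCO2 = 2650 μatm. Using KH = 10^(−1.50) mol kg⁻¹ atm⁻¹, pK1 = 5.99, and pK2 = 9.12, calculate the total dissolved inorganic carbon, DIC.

DIC = 4.76 mmol/kg

[CO2*] = KH · pCO2 = 10^(−1.50) × 2650×10^-6 = 8.380×10^-5 mol/kg
α₀ = 1/(1 + K1/[H⁺] + K1K2/[H⁺]²) = 1/(1 + 10^+1.73 + 10^+0.33) = 0.01759
DIC = [CO2*]/α₀ = 8.380×10^-5 / 0.01759 = 4.76 mmol/kg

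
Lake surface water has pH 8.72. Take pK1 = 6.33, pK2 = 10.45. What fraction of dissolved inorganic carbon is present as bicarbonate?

α₁ = 1 / (1 + [H⁺]/K1 + K2/[H⁺]) = 1 / (1 + 10^-2.39 + 10^-1.73)
   = 1 / (1 + 0.0040738 + 0.018621) = 1/1.0227 = 0.9778

α₁ = 0.978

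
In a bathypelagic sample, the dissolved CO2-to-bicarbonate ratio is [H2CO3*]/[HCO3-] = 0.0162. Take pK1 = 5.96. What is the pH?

pH = 7.75

From K1 = [H⁺][HCO3-]/[H2CO3*]:  pH = pK1 − log₁₀([H2CO3*]/[HCO3-])
log₁₀(0.0162) = -1.790
pH = 5.96 − (-1.790) = 7.75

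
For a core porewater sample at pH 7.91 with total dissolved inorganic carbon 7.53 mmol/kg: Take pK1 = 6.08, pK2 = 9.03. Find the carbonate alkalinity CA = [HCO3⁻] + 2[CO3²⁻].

CA = 7.95 mmol/kg

CA = [HCO3⁻] + 2[CO3²⁻] = (α₁ + 2α₂)·DIC
At pH 7.91: [H⁺]/K1 = 10^-1.83 = 0.014791, K2/[H⁺] = 10^-1.12 = 0.075858
α₁ = 1/(1 + 0.014791 + 0.075858) = 1/1.0906 = 0.9169; α₂ = α₁·K2/[H⁺] = 0.06955
α₁ + 2α₂ = 1.0560
CA = 1.0560 × 7.53 = 7.95 mmol/kg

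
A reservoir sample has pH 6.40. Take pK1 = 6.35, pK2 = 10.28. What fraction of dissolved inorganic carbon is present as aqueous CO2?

α₀ = 0.471

α₀ = 1 / (1 + K1/[H⁺] + K1K2/[H⁺]²) = 1 / (1 + 10^+0.05 + 10^-3.83)
   = 1 / (1 + 1.1220 + 0.00014791) = 1/2.1222 = 0.4712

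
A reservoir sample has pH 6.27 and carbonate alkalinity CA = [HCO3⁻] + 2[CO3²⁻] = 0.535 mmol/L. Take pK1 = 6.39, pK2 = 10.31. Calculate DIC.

DIC = 1.24 mmol/L

CA = [HCO3⁻] + 2[CO3²⁻] = (α₁ + 2α₂)·DIC
At pH 6.27: [H⁺]/K1 = 10^0.12 = 1.3183, K2/[H⁺] = 10^-4.04 = 9.1201×10^-5
α₁ = 1/(1 + 1.3183 + 9.1201×10^-5) = 1/2.3183 = 0.4313; α₂ = α₁·K2/[H⁺] = 3.934×10^-5
α₁ + 2α₂ = 0.4314
DIC = CA / (α₁ + 2α₂) = 0.535 / 0.4314 = 1.24 mmol/L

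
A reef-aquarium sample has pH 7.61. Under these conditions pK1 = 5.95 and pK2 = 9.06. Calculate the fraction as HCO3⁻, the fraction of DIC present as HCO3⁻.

α₁ = 0.946

α₁ = 1 / (1 + [H⁺]/K1 + K2/[H⁺]) = 1 / (1 + 10^-1.66 + 10^-1.45)
   = 1 / (1 + 0.021878 + 0.035481) = 1/1.0574 = 0.9458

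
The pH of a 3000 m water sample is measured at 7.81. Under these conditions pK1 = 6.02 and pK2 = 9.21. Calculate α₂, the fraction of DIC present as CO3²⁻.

α₂ = 1 / (1 + [H⁺]/K2 + [H⁺]²/(K1K2)) = 1 / (1 + 10^+1.40 + 10^-0.39)
   = 1 / (1 + 25.119 + 0.40738) = 1/26.526 = 0.03770

α₂ = 0.0377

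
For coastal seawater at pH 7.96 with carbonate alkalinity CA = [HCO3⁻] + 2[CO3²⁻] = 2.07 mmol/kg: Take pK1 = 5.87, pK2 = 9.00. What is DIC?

CA = [HCO3⁻] + 2[CO3²⁻] = (α₁ + 2α₂)·DIC
At pH 7.96: [H⁺]/K1 = 10^-2.09 = 0.0081283, K2/[H⁺] = 10^-1.04 = 0.091201
α₁ = 1/(1 + 0.0081283 + 0.091201) = 1/1.0993 = 0.9096; α₂ = α₁·K2/[H⁺] = 0.08296
α₁ + 2α₂ = 1.0756
DIC = CA / (α₁ + 2α₂) = 2.07 / 1.0756 = 1.92 mmol/kg

DIC = 1.92 mmol/kg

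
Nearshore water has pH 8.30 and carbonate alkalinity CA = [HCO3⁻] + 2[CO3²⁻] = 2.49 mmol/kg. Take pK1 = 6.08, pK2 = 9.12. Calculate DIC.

DIC = 2.21 mmol/kg

CA = [HCO3⁻] + 2[CO3²⁻] = (α₁ + 2α₂)·DIC
At pH 8.30: [H⁺]/K1 = 10^-2.22 = 0.0060256, K2/[H⁺] = 10^-0.82 = 0.15136
α₁ = 1/(1 + 0.0060256 + 0.15136) = 1/1.1574 = 0.8640; α₂ = α₁·K2/[H⁺] = 0.1308
α₁ + 2α₂ = 1.1256
DIC = CA / (α₁ + 2α₂) = 2.49 / 1.1256 = 2.21 mmol/kg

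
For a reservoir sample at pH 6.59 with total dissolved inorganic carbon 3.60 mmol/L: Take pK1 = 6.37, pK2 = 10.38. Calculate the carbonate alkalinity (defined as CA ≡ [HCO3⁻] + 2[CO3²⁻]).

CA = [HCO3⁻] + 2[CO3²⁻] = (α₁ + 2α₂)·DIC
At pH 6.59: [H⁺]/K1 = 10^-0.22 = 0.60256, K2/[H⁺] = 10^-3.79 = 0.00016218
α₁ = 1/(1 + 0.60256 + 0.00016218) = 1/1.6027 = 0.6239; α₂ = α₁·K2/[H⁺] = 0.0001012
α₁ + 2α₂ = 0.6241
CA = 0.6241 × 3.60 = 2.25 mmol/L

CA = 2.25 mmol/L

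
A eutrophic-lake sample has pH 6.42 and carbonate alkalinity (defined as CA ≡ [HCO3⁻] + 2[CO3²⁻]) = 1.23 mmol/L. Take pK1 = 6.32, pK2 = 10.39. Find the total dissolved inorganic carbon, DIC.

CA = [HCO3⁻] + 2[CO3²⁻] = (α₁ + 2α₂)·DIC
At pH 6.42: [H⁺]/K1 = 10^-0.10 = 0.79433, K2/[H⁺] = 10^-3.97 = 0.00010715
α₁ = 1/(1 + 0.79433 + 0.00010715) = 1/1.7944 = 0.5573; α₂ = α₁·K2/[H⁺] = 5.971×10^-5
α₁ + 2α₂ = 0.5574
DIC = CA / (α₁ + 2α₂) = 1.23 / 0.5574 = 2.21 mmol/L

DIC = 2.21 mmol/L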